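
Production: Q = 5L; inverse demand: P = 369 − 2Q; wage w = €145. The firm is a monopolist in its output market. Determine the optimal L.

L* = 17

Marginal revenue from the inverse demand is MR = 369 − 4Q.
The marginal product is MP_L = 5.
A monopolist hires until marginal revenue product equals the wage: MR·MP_L = w.
(369 − 20L)·5 = 145, so L = 17.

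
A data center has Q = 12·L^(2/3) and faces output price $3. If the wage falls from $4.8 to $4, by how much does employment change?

ΔL = 91

From P·MP_L = w with MP_L = 8·L^(-1/3), the labor demand is L(w) = (24/w)^(3).
At w = 4.8: L = 125. At w = 4: L = 216.
ΔL = 216 − 125 = 91.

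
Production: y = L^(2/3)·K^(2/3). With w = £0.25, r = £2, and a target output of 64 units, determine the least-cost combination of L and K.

L* = 64, K* = 8

Cost minimization requires the marginal rate of technical substitution to equal the input-price ratio: MP_L/MP_K = w/r.
Here MP_L/MP_K = (2/3)·(K/L)/(2/3) = (K/L). Setting this equal to 0.25/2 = 0.125 gives K = 0.125L.
Substituting into y = 64: L^(2/3)·(0.125L)^(2/3) = 64.
Solving, L = 64 and K = 8.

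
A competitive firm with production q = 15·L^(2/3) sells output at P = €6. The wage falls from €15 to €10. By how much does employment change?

ΔL = 152

From P·MP_L = w with MP_L = 10·L^(-1/3), the labor demand is L(w) = (60/w)^(3).
At w = 15: L = 64. At w = 10: L = 216.
ΔL = 216 − 64 = 152.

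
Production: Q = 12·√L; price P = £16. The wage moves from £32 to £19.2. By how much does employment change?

From P·MP_L = w with MP_L = 6·L^(-1/2), the labor demand is L(w) = (96/w)^(2).
At w = 32: L = 9. At w = 19.2: L = 25.
ΔL = 25 − 9 = 16.

ΔL = 16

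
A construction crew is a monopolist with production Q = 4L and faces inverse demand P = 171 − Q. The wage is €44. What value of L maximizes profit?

L* = 20

Marginal revenue from the inverse demand is MR = 171 − 2Q.
The marginal product is MP_L = 4.
A monopolist hires until marginal revenue product equals the wage: MR·MP_L = w.
(171 − 8L)·4 = 44, so L = 20.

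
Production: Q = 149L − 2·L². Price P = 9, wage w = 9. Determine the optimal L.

The marginal product of L is MP_L = 149 − 4L.
A price-taking firm hires until the value of the marginal product equals the wage: P·MP_L = w, so 9·(149 − 4L) = 9.
Then 149 − 4L = 1, giving L = 37.

L* = 37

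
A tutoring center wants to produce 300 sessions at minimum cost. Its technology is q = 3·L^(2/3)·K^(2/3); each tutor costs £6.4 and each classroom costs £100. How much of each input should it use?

Cost minimization requires the marginal rate of technical substitution to equal the input-price ratio: MP_L/MP_K = w/r.
Here MP_L/MP_K = (2/3)·(K/L)/(2/3) = (K/L). Setting this equal to 6.4/100 = 0.064 gives K = 0.064L.
Substituting into q = 300: 3·L^(2/3)·(0.064L)^(2/3) = 300.
Solving, L = 125 and K = 8.

L* = 125, K* = 8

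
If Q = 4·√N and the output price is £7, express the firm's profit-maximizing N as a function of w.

MP_N = (1/2)·4·N^(-1/2) = 2·N^(-1/2).
Setting P·MP_N = w: 14·N^(-1/2) = w.
Solving for N: N^(-1/2) = w/14, so N = (14/w)^(2).

N(w) = 196/w²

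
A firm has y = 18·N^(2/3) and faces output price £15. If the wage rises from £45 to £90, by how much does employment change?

From P·MP_N = w with MP_N = 12·N^(-1/3), the labor demand is N(w) = (180/w)^(3).
At w = 45: N = 64. At w = 90: N = 8.
ΔN = 8 − 64 = -56.

ΔN = -56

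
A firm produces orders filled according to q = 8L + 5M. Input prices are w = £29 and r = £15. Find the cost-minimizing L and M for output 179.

The inputs are perfect substitutes, so the firm uses whichever has the lower cost per unit of output.
Cost per unit of output via L is w/8 = 3.625; via M it is r/5 = 3. M is cheaper.
Producing q = 179 with M alone: L = 0, M = 35.8.

L* = 0, M* = 35.8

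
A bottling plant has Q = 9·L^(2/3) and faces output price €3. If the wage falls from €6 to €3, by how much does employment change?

From P·MP_L = w with MP_L = 6·L^(-1/3), the labor demand is L(w) = (18/w)^(3).
At w = 6: L = 27. At w = 3: L = 216.
ΔL = 216 − 27 = 189.

ΔL = 189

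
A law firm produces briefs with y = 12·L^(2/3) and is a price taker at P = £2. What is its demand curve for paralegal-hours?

L(w) = 4096/w³

MP_L = (2/3)·12·L^(-1/3) = 8·L^(-1/3).
Setting P·MP_L = w: 16·L^(-1/3) = w.
Solving for L: L^(-1/3) = w/16, so L = (16/w)^(3).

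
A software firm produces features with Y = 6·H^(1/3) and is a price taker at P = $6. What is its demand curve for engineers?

H(w) = (12/w)^(3/2)

MP_H = (1/3)·6·H^(-2/3) = 2·H^(-2/3).
Setting P·MP_H = w: 12·H^(-2/3) = w.
Solving for H: H^(-2/3) = w/12, so H = (12/w)^(3/2).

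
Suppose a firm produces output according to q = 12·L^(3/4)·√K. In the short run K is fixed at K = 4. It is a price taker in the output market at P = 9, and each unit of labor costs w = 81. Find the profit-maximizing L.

With K = 4, MP_L = (3/4)·12·L^(-1/4)·4^(1/2) = 18·L^(-1/4).
Profit maximization for a price taker requires P·MP_L = w: 9·18·L^(-1/4) = 81.
So L^(-1/4) = 0.5, which gives L = 16.

L* = 16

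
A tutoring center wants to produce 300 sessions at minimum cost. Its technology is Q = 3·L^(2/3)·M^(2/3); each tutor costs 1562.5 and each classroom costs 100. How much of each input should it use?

L* = 8, M* = 125

Cost minimization requires the marginal rate of technical substitution to equal the input-price ratio: MP_L/MP_M = w/r.
Here MP_L/MP_M = (2/3)·(M/L)/(2/3) = (M/L). Setting this equal to 1562.5/100 = 15.625 gives M = 15.625L.
Substituting into Q = 300: 3·L^(2/3)·(15.625L)^(2/3) = 300.
Solving, L = 8 and M = 125.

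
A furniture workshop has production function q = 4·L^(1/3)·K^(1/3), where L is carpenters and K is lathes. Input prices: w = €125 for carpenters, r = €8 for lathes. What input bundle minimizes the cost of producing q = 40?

L* = 8, K* = 125

Cost minimization requires the marginal rate of technical substitution to equal the input-price ratio: MP_L/MP_K = w/r.
Here MP_L/MP_K = (1/3)·(K/L)/(1/3) = (K/L). Setting this equal to 125/8 = 15.625 gives K = 15.625L.
Substituting into q = 40: 4·L^(1/3)·(15.625L)^(1/3) = 40.
Solving, L = 8 and K = 125.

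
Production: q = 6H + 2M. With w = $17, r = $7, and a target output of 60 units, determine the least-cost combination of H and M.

H* = 10, M* = 0

The inputs are perfect substitutes, so the firm uses whichever has the lower cost per unit of output.
Cost per unit of output via H is w/6 = 17/6; via M it is r/2 = 3.5. H is cheaper.
Producing q = 60 with H alone: H = 10, M = 0.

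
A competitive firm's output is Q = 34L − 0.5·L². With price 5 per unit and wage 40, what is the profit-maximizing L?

The marginal product of L is MP_L = 34 − L.
A price-taking firm hires until the value of the marginal product equals the wage: P·MP_L = w, so 5·(34 − L) = 40.
Then 34 − L = 8, giving L = 26.

L* = 26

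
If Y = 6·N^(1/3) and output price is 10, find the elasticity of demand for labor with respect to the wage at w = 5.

MP_N = (1/3)·6·N^(-2/3), so P·MP_N = w gives 20·N^(-2/3) = w.
Solving, N(w) = (20/w)^(3/2). This is a constant-elasticity form: N ∝ w^(−3/2), so ε = −3/2.

ε = -1.5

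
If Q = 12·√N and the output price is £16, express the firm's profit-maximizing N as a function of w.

N(w) = 9216/w²

MP_N = (1/2)·12·N^(-1/2) = 6·N^(-1/2).
Setting P·MP_N = w: 96·N^(-1/2) = w.
Solving for N: N^(-1/2) = w/96, so N = (96/w)^(2).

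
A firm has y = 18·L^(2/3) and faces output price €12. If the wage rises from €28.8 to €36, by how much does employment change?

ΔL = -61

From P·MP_L = w with MP_L = 12·L^(-1/3), the labor demand is L(w) = (144/w)^(3).
At w = 28.8: L = 125. At w = 36: L = 64.
ΔL = 64 − 125 = -61.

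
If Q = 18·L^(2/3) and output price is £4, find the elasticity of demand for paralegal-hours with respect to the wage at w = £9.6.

ε = -3

MP_L = (2/3)·18·L^(-1/3), so P·MP_L = w gives 48·L^(-1/3) = w.
Solving, L(w) = (48/w)^(3). This is a constant-elasticity form: L ∝ w^(−3), so ε = −3.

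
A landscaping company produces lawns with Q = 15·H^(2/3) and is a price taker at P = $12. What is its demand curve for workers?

MP_H = (2/3)·15·H^(-1/3) = 10·H^(-1/3).
Setting P·MP_H = w: 120·H^(-1/3) = w.
Solving for H: H^(-1/3) = w/120, so H = (120/w)^(3).

H(w) = 1728000/w³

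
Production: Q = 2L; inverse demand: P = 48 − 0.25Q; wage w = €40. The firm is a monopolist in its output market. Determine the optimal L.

L* = 28

Marginal revenue from the inverse demand is MR = 48 − 0.5Q.
The marginal product is MP_L = 2.
A monopolist hires until marginal revenue product equals the wage: MR·MP_L = w.
(48 − L)·2 = 40, so L = 28.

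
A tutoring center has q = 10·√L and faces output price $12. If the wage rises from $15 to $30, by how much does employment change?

From P·MP_L = w with MP_L = 5·L^(-1/2), the labor demand is L(w) = (60/w)^(2).
At w = 15: L = 16. At w = 30: L = 4.
ΔL = 4 − 16 = -12.

ΔL = -12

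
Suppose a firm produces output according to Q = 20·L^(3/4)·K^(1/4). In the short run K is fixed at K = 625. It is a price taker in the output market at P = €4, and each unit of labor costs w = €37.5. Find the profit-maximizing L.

With K = 625, MP_L = (3/4)·20·L^(-1/4)·625^(1/4) = 75·L^(-1/4).
Profit maximization for a price taker requires P·MP_L = w: 4·75·L^(-1/4) = 37.5.
So L^(-1/4) = 0.125, which gives L = 4096.

L* = 4096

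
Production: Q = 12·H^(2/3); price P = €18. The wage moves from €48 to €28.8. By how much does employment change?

ΔH = 98

From P·MP_H = w with MP_H = 8·H^(-1/3), the labor demand is H(w) = (144/w)^(3).
At w = 48: H = 27. At w = 28.8: H = 125.
ΔH = 125 − 27 = 98.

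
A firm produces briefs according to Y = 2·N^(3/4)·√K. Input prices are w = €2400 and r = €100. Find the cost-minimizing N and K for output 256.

N* = 16, K* = 256

Cost minimization requires the marginal rate of technical substitution to equal the input-price ratio: MP_N/MP_K = w/r.
Here MP_N/MP_K = (3/4)·(K/N)/(1/2) = 1.5·(K/N). Setting this equal to 2400/100 = 24 gives K = 16N.
Substituting into Y = 256: 2·N^(3/4)·(16N)^(1/2) = 256.
Solving, N = 16 and K = 256.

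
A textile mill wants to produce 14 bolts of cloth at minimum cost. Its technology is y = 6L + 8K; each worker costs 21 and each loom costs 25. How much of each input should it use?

The inputs are perfect substitutes, so the firm uses whichever has the lower cost per unit of output.
Cost per unit of output via L is w/6 = 3.5; via K it is r/8 = 3.125. K is cheaper.
Producing y = 14 with K alone: L = 0, K = 1.75.

L* = 0, K* = 1.75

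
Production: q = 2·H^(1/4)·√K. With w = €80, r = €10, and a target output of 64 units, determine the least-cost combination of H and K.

H* = 16, K* = 256

Cost minimization requires the marginal rate of technical substitution to equal the input-price ratio: MP_H/MP_K = w/r.
Here MP_H/MP_K = (1/4)·(K/H)/(1/2) = 0.5·(K/H). Setting this equal to 80/10 = 8 gives K = 16H.
Substituting into q = 64: 2·H^(1/4)·(16H)^(1/2) = 64.
Solving, H = 16 and K = 256.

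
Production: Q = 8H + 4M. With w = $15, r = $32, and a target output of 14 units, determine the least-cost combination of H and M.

The inputs are perfect substitutes, so the firm uses whichever has the lower cost per unit of output.
Cost per unit of output via H is w/8 = 1.875; via M it is r/4 = 8. H is cheaper.
Producing Q = 14 with H alone: H = 1.75, M = 0.

H* = 1.75, M* = 0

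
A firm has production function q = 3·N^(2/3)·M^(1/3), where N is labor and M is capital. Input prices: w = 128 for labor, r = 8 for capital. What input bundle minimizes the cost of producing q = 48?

Cost minimization requires the marginal rate of technical substitution to equal the input-price ratio: MP_N/MP_M = w/r.
Here MP_N/MP_M = (2/3)·(M/N)/(1/3) = 2·(M/N). Setting this equal to 128/8 = 16 gives M = 8N.
Substituting into q = 48: 3·N^(2/3)·(8N)^(1/3) = 48.
Solving, N = 8 and M = 64.

N* = 8, M* = 64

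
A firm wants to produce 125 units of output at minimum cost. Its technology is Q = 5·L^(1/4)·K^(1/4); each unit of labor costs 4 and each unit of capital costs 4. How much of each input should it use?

Cost minimization requires the marginal rate of technical substitution to equal the input-price ratio: MP_L/MP_K = w/r.
Here MP_L/MP_K = (1/4)·(K/L)/(1/4) = (K/L). Setting this equal to 4/4 = 1 gives K = L.
Substituting into Q = 125: 5·L^(1/4)·(L)^(1/4) = 125.
Solving, L = 625 and K = 625.

L* = 625, K* = 625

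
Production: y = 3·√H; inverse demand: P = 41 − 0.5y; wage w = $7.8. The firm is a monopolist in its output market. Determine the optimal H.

H* = 25

Marginal revenue from the inverse demand is MR = 41 − y.
The marginal product is MP_H = 1.5·H^(-1/2).
A monopolist hires until marginal revenue product equals the wage: MR·MP_H = w.
At H, y = 3·√H. Substituting and solving: (41 − 3·√H)·1.5·H^(-1/2) = 7.8 gives H = 25.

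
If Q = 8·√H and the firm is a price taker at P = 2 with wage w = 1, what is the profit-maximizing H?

MP_H = (1/2)·8·H^(-1/2) = 4·H^(-1/2).
Profit maximization for a price taker requires P·MP_H = w: 2·4·H^(-1/2) = 1.
So H^(-1/2) = 0.125, which gives H = 64.

H* = 64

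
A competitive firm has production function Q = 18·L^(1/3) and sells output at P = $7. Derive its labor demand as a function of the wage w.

L(w) = (42/w)^(3/2)

MP_L = (1/3)·18·L^(-2/3) = 6·L^(-2/3).
Setting P·MP_L = w: 42·L^(-2/3) = w.
Solving for L: L^(-2/3) = w/42, so L = (42/w)^(3/2).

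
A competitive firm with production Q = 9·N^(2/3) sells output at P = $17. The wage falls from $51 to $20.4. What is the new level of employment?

N* = 125

From P·MP_N = w with MP_N = 6·N^(-1/3), the labor demand is N(w) = (102/w)^(3).
At w = 51: N = 8. At w = 20.4: N = 125.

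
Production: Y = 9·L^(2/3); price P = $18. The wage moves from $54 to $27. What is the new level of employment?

From P·MP_L = w with MP_L = 6·L^(-1/3), the labor demand is L(w) = (108/w)^(3).
At w = 54: L = 8. At w = 27: L = 64.

L* = 64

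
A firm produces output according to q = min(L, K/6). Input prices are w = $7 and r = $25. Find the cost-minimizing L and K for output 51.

L* = 51, K* = 306

With a fixed-proportions technology, the cost-minimizing bundle uses no slack in either input: L = K/6 = q.
So L = 51 and K = 6·51 = 306.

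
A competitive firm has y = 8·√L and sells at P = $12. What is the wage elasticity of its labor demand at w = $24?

ε = -2

MP_L = (1/2)·8·L^(-1/2), so P·MP_L = w gives 48·L^(-1/2) = w.
Solving, L(w) = (48/w)^(2). This is a constant-elasticity form: L ∝ w^(−2), so ε = −2.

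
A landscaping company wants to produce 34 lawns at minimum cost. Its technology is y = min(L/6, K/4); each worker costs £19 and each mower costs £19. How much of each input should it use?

With a fixed-proportions technology, the cost-minimizing bundle uses no slack in either input: L/6 = K/4 = y.
So L = 6·34 = 204 and K = 4·34 = 136.

L* = 204, K* = 136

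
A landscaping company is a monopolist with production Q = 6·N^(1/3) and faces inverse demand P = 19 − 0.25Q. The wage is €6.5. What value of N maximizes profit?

N* = 8

Marginal revenue from the inverse demand is MR = 19 − 0.5Q.
The marginal product is MP_N = 2·N^(-2/3).
A monopolist hires until marginal revenue product equals the wage: MR·MP_N = w.
At N, Q = 6·N^(1/3). Substituting and solving: (19 − 3·N^(1/3))·2·N^(-2/3) = 6.5 gives N = 8.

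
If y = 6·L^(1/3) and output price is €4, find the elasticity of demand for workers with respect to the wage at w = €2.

MP_L = (1/3)·6·L^(-2/3), so P·MP_L = w gives 8·L^(-2/3) = w.
Solving, L(w) = (8/w)^(3/2). This is a constant-elasticity form: L ∝ w^(−3/2), so ε = −3/2.

ε = -1.5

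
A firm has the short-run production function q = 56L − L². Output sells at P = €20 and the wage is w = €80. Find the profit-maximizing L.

The marginal product of L is MP_L = 56 − 2L.
A price-taking firm hires until the value of the marginal product equals the wage: P·MP_L = w, so 20·(56 − 2L) = 80.
Then 56 − 2L = 4, giving L = 26.

L* = 26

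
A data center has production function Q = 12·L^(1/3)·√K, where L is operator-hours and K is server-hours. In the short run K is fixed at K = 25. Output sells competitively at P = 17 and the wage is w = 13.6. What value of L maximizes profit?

With K = 25, MP_L = (1/3)·12·L^(-2/3)·25^(1/2) = 20·L^(-2/3).
Profit maximization for a price taker requires P·MP_L = w: 17·20·L^(-2/3) = 13.6.
So L^(-2/3) = 0.04, which gives L = 125.

L* = 125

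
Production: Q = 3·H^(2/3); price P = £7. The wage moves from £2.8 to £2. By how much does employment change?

From P·MP_H = w with MP_H = 2·H^(-1/3), the labor demand is H(w) = (14/w)^(3).
At w = 2.8: H = 125. At w = 2: H = 343.
ΔH = 343 − 125 = 218.

ΔH = 218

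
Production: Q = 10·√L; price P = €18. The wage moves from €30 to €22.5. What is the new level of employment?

L* = 16

From P·MP_L = w with MP_L = 5·L^(-1/2), the labor demand is L(w) = (90/w)^(2).
At w = 30: L = 9. At w = 22.5: L = 16.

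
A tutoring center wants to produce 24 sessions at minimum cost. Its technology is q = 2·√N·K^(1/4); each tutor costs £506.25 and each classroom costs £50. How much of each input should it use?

Cost minimization requires the marginal rate of technical substitution to equal the input-price ratio: MP_N/MP_K = w/r.
Here MP_N/MP_K = (1/2)·(K/N)/(1/4) = 2·(K/N). Setting this equal to 506.25/50 = 10.125 gives K = 5.0625N.
Substituting into q = 24: 2·N^(1/2)·(5.0625N)^(1/4) = 24.
Solving, N = 16 and K = 81.

N* = 16, K* = 81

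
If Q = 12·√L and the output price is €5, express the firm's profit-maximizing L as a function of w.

MP_L = (1/2)·12·L^(-1/2) = 6·L^(-1/2).
Setting P·MP_L = w: 30·L^(-1/2) = w.
Solving for L: L^(-1/2) = w/30, so L = (30/w)^(2).

L(w) = 900/w²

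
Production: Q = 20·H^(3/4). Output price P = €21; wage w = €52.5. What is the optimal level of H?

MP_H = (3/4)·20·H^(-1/4) = 15·H^(-1/4).
Profit maximization for a price taker requires P·MP_H = w: 21·15·H^(-1/4) = 52.5.
So H^(-1/4) = 1/6, which gives H = 1296.

H* = 1296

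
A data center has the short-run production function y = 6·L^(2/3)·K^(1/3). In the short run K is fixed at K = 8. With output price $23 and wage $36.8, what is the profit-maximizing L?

With K = 8, MP_L = (2/3)·6·L^(-1/3)·8^(1/3) = 8·L^(-1/3).
Profit maximization for a price taker requires P·MP_L = w: 23·8·L^(-1/3) = 36.8.
So L^(-1/3) = 0.2, which gives L = 125.

L* = 125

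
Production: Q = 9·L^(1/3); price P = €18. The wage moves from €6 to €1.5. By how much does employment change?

ΔL = 189

From P·MP_L = w with MP_L = 3·L^(-2/3), the labor demand is L(w) = (54/w)^(3/2).
At w = 6: L = 27. At w = 1.5: L = 216.
ΔL = 216 − 27 = 189.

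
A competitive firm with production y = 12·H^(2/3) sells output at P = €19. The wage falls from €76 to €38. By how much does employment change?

From P·MP_H = w with MP_H = 8·H^(-1/3), the labor demand is H(w) = (152/w)^(3).
At w = 76: H = 8. At w = 38: H = 64.
ΔH = 64 − 8 = 56.

ΔH = 56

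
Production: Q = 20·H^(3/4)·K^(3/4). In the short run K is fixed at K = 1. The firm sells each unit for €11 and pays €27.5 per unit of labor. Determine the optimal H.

H* = 1296

With K = 1, MP_H = (3/4)·20·H^(-1/4)·1^(3/4) = 15·H^(-1/4).
Profit maximization for a price taker requires P·MP_H = w: 11·15·H^(-1/4) = 27.5.
So H^(-1/4) = 1/6, which gives H = 1296.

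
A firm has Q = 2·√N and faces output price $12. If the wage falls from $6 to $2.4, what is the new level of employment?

N* = 25

From P·MP_N = w with MP_N = N^(-1/2), the labor demand is N(w) = (12/w)^(2).
At w = 6: N = 4. At w = 2.4: N = 25.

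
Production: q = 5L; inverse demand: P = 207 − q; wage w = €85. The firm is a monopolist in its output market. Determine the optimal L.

L* = 19

Marginal revenue from the inverse demand is MR = 207 − 2q.
The marginal product is MP_L = 5.
A monopolist hires until marginal revenue product equals the wage: MR·MP_L = w.
(207 − 10L)·5 = 85, so L = 19.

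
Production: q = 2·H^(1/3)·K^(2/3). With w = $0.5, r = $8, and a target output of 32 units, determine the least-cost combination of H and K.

H* = 64, K* = 8

Cost minimization requires the marginal rate of technical substitution to equal the input-price ratio: MP_H/MP_K = w/r.
Here MP_H/MP_K = (1/3)·(K/H)/(2/3) = 0.5·(K/H). Setting this equal to 0.5/8 = 0.0625 gives K = 0.125H.
Substituting into q = 32: 2·H^(1/3)·(0.125H)^(2/3) = 32.
Solving, H = 64 and K = 8.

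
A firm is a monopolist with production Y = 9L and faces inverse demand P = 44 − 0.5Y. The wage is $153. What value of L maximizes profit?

L* = 3

Marginal revenue from the inverse demand is MR = 44 − Y.
The marginal product is MP_L = 9.
A monopolist hires until marginal revenue product equals the wage: MR·MP_L = w.
(44 − 9L)·9 = 153, so L = 3.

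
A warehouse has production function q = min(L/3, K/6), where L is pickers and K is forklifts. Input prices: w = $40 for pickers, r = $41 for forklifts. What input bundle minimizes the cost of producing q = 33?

L* = 99, K* = 198

With a fixed-proportions technology, the cost-minimizing bundle uses no slack in either input: L/3 = K/6 = q.
So L = 3·33 = 99 and K = 6·33 = 198.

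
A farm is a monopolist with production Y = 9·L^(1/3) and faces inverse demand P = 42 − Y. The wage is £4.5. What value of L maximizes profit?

L* = 8

Marginal revenue from the inverse demand is MR = 42 − 2Y.
The marginal product is MP_L = 3·L^(-2/3).
A monopolist hires until marginal revenue product equals the wage: MR·MP_L = w.
At L, Y = 9·L^(1/3). Substituting and solving: (42 − 18·L^(1/3))·3·L^(-2/3) = 4.5 gives L = 8.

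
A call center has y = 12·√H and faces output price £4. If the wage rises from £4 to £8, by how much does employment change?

ΔH = -27

From P·MP_H = w with MP_H = 6·H^(-1/2), the labor demand is H(w) = (24/w)^(2).
At w = 4: H = 36. At w = 8: H = 9.
ΔH = 9 − 36 = -27.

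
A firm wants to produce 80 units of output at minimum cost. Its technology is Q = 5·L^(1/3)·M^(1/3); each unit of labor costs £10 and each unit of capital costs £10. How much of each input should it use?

L* = 64, M* = 64

Cost minimization requires the marginal rate of technical substitution to equal the input-price ratio: MP_L/MP_M = w/r.
Here MP_L/MP_M = (1/3)·(M/L)/(1/3) = (M/L). Setting this equal to 10/10 = 1 gives M = L.
Substituting into Q = 80: 5·L^(1/3)·(L)^(1/3) = 80.
Solving, L = 64 and M = 64.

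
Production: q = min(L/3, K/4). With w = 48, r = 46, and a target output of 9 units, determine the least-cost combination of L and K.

With a fixed-proportions technology, the cost-minimizing bundle uses no slack in either input: L/3 = K/4 = q.
So L = 3·9 = 27 and K = 4·9 = 36.

L* = 27, K* = 36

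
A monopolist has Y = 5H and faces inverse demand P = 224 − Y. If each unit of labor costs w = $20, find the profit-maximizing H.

H* = 22

Marginal revenue from the inverse demand is MR = 224 − 2Y.
The marginal product is MP_H = 5.
A monopolist hires until marginal revenue product equals the wage: MR·MP_H = w.
(224 − 10H)·5 = 20, so H = 22.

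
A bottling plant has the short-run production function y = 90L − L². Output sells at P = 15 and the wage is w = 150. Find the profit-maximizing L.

The marginal product of L is MP_L = 90 − 2L.
A price-taking firm hires until the value of the marginal product equals the wage: P·MP_L = w, so 15·(90 − 2L) = 150.
Then 90 − 2L = 10, giving L = 40.

L* = 40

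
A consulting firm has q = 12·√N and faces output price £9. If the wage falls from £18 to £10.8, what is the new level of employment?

N* = 25

From P·MP_N = w with MP_N = 6·N^(-1/2), the labor demand is N(w) = (54/w)^(2).
At w = 18: N = 9. At w = 10.8: N = 25.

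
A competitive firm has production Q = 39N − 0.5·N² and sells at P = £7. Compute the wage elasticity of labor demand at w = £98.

ε = -0.56

From P·MP_N = w with MP_N = 39 − N, labor demand is N(w) = 39 − w/7.
dN/dw = −1/(7) = -1/7.
At w = 98, N = 25, so ε = (dN/dw)·(w/N) = (-1/7)·(98/25) = -0.56.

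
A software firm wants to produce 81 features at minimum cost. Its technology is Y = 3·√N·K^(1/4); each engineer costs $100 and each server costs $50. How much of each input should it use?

Cost minimization requires the marginal rate of technical substitution to equal the input-price ratio: MP_N/MP_K = w/r.
Here MP_N/MP_K = (1/2)·(K/N)/(1/4) = 2·(K/N). Setting this equal to 100/50 = 2 gives K = N.
Substituting into Y = 81: 3·N^(1/2)·(N)^(1/4) = 81.
Solving, N = 81 and K = 81.

N* = 81, K* = 81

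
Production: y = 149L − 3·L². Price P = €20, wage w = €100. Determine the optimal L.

L* = 24

The marginal product of L is MP_L = 149 − 6L.
A price-taking firm hires until the value of the marginal product equals the wage: P·MP_L = w, so 20·(149 − 6L) = 100.
Then 149 − 6L = 5, giving L = 24.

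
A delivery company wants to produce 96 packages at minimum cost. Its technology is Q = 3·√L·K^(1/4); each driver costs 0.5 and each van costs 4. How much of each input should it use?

L* = 256, K* = 16

Cost minimization requires the marginal rate of technical substitution to equal the input-price ratio: MP_L/MP_K = w/r.
Here MP_L/MP_K = (1/2)·(K/L)/(1/4) = 2·(K/L). Setting this equal to 0.5/4 = 0.125 gives K = 0.0625L.
Substituting into Q = 96: 3·L^(1/2)·(0.0625L)^(1/4) = 96.
Solving, L = 256 and K = 16.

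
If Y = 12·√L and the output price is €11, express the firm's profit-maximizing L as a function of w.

L(w) = 4356/w²

MP_L = (1/2)·12·L^(-1/2) = 6·L^(-1/2).
Setting P·MP_L = w: 66·L^(-1/2) = w.
Solving for L: L^(-1/2) = w/66, so L = (66/w)^(2).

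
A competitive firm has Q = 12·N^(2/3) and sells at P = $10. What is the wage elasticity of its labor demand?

MP_N = (2/3)·12·N^(-1/3), so P·MP_N = w gives 80·N^(-1/3) = w.
Solving, N(w) = (80/w)^(3). This is a constant-elasticity form: N ∝ w^(−3), so ε = −3.

ε = -3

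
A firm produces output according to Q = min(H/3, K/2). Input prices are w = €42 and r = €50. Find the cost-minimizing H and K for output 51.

With a fixed-proportions technology, the cost-minimizing bundle uses no slack in either input: H/3 = K/2 = Q.
So H = 3·51 = 153 and K = 2·51 = 102.

H* = 153, K* = 102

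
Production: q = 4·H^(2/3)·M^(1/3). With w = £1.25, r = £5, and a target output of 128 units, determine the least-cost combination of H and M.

H* = 64, M* = 8

Cost minimization requires the marginal rate of technical substitution to equal the input-price ratio: MP_H/MP_M = w/r.
Here MP_H/MP_M = (2/3)·(M/H)/(1/3) = 2·(M/H). Setting this equal to 1.25/5 = 0.25 gives M = 0.125H.
Substituting into q = 128: 4·H^(2/3)·(0.125H)^(1/3) = 128.
Solving, H = 64 and M = 8.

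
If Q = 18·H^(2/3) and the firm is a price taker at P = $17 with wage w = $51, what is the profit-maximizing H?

MP_H = (2/3)·18·H^(-1/3) = 12·H^(-1/3).
Profit maximization for a price taker requires P·MP_H = w: 17·12·H^(-1/3) = 51.
So H^(-1/3) = 0.25, which gives H = 64.

H* = 64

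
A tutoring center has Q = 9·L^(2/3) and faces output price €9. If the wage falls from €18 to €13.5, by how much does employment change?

From P·MP_L = w with MP_L = 6·L^(-1/3), the labor demand is L(w) = (54/w)^(3).
At w = 18: L = 27. At w = 13.5: L = 64.
ΔL = 64 − 27 = 37.

ΔL = 37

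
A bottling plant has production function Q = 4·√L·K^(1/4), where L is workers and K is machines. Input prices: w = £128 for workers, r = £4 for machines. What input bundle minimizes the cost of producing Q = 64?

Cost minimization requires the marginal rate of technical substitution to equal the input-price ratio: MP_L/MP_K = w/r.
Here MP_L/MP_K = (1/2)·(K/L)/(1/4) = 2·(K/L). Setting this equal to 128/4 = 32 gives K = 16L.
Substituting into Q = 64: 4·L^(1/2)·(16L)^(1/4) = 64.
Solving, L = 16 and K = 256.

L* = 16, K* = 256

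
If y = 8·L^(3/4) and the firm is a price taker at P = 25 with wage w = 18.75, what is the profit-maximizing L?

MP_L = (3/4)·8·L^(-1/4) = 6·L^(-1/4).
Profit maximization for a price taker requires P·MP_L = w: 25·6·L^(-1/4) = 18.75.
So L^(-1/4) = 0.125, which gives L = 4096.

L* = 4096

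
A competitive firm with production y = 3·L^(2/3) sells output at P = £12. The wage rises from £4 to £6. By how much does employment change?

From P·MP_L = w with MP_L = 2·L^(-1/3), the labor demand is L(w) = (24/w)^(3).
At w = 4: L = 216. At w = 6: L = 64.
ΔL = 64 − 216 = -152.

ΔL = -152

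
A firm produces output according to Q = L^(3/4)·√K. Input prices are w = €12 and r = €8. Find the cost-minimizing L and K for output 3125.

Cost minimization requires the marginal rate of technical substitution to equal the input-price ratio: MP_L/MP_K = w/r.
Here MP_L/MP_K = (3/4)·(K/L)/(1/2) = 1.5·(K/L). Setting this equal to 12/8 = 1.5 gives K = L.
Substituting into Q = 3125: L^(3/4)·(L)^(1/2) = 3125.
Solving, L = 625 and K = 625.

L* = 625, K* = 625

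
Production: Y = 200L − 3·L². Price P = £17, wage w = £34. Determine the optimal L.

L* = 33

The marginal product of L is MP_L = 200 − 6L.
A price-taking firm hires until the value of the marginal product equals the wage: P·MP_L = w, so 17·(200 − 6L) = 34.
Then 200 − 6L = 2, giving L = 33.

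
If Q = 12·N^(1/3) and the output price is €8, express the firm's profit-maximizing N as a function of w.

N(w) = (32/w)^(3/2)

MP_N = (1/3)·12·N^(-2/3) = 4·N^(-2/3).
Setting P·MP_N = w: 32·N^(-2/3) = w.
Solving for N: N^(-2/3) = w/32, so N = (32/w)^(3/2).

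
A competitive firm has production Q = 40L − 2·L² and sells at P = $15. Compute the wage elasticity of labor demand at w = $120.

From P·MP_L = w with MP_L = 40 − 4L, labor demand is L(w) = (40 − w/15)/4.
dL/dw = −1/(60) = -1/60.
At w = 120, L = 8, so ε = (dL/dw)·(w/L) = (-1/60)·(120/8) = -0.25.

ε = -0.25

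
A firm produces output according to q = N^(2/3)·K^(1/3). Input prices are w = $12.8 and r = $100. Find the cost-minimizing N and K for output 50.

N* = 125, K* = 8

Cost minimization requires the marginal rate of technical substitution to equal the input-price ratio: MP_N/MP_K = w/r.
Here MP_N/MP_K = (2/3)·(K/N)/(1/3) = 2·(K/N). Setting this equal to 12.8/100 = 0.128 gives K = 0.064N.
Substituting into q = 50: N^(2/3)·(0.064N)^(1/3) = 50.
Solving, N = 125 and K = 8.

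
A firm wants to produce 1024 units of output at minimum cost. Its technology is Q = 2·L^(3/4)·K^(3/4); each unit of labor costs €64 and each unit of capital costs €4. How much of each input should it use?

L* = 16, K* = 256

Cost minimization requires the marginal rate of technical substitution to equal the input-price ratio: MP_L/MP_K = w/r.
Here MP_L/MP_K = (3/4)·(K/L)/(3/4) = (K/L). Setting this equal to 64/4 = 16 gives K = 16L.
Substituting into Q = 1024: 2·L^(3/4)·(16L)^(3/4) = 1024.
Solving, L = 16 and K = 256.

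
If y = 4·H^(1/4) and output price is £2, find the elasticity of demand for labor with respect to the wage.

MP_H = (1/4)·4·H^(-3/4), so P·MP_H = w gives 2·H^(-3/4) = w.
Solving, H(w) = (2/w)^(4/3). This is a constant-elasticity form: H ∝ w^(−4/3), so ε = −4/3.

ε = -4/3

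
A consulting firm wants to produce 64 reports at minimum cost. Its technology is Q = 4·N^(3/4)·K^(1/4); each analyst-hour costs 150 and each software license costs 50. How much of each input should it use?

N* = 16, K* = 16

Cost minimization requires the marginal rate of technical substitution to equal the input-price ratio: MP_N/MP_K = w/r.
Here MP_N/MP_K = (3/4)·(K/N)/(1/4) = 3·(K/N). Setting this equal to 150/50 = 3 gives K = N.
Substituting into Q = 64: 4·N^(3/4)·(N)^(1/4) = 64.
Solving, N = 16 and K = 16.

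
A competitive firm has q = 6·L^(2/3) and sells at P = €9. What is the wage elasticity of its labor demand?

ε = -3

MP_L = (2/3)·6·L^(-1/3), so P·MP_L = w gives 36·L^(-1/3) = w.
Solving, L(w) = (36/w)^(3). This is a constant-elasticity form: L ∝ w^(−3), so ε = −3.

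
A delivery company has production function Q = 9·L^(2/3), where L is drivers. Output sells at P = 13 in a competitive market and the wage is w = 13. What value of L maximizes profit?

L* = 216

MP_L = (2/3)·9·L^(-1/3) = 6·L^(-1/3).
Profit maximization for a price taker requires P·MP_L = w: 13·6·L^(-1/3) = 13.
So L^(-1/3) = 1/6, which gives L = 216.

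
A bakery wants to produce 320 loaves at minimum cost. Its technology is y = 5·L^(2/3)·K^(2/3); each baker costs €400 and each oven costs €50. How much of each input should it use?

Cost minimization requires the marginal rate of technical substitution to equal the input-price ratio: MP_L/MP_K = w/r.
Here MP_L/MP_K = (2/3)·(K/L)/(2/3) = (K/L). Setting this equal to 400/50 = 8 gives K = 8L.
Substituting into y = 320: 5·L^(2/3)·(8L)^(2/3) = 320.
Solving, L = 8 and K = 64.

L* = 8, K* = 64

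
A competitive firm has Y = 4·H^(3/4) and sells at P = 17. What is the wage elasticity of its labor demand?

MP_H = (3/4)·4·H^(-1/4), so P·MP_H = w gives 51·H^(-1/4) = w.
Solving, H(w) = (51/w)^(4). This is a constant-elasticity form: H ∝ w^(−4), so ε = −4.

ε = -4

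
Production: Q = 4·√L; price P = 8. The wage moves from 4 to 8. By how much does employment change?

ΔL = -12

From P·MP_L = w with MP_L = 2·L^(-1/2), the labor demand is L(w) = (16/w)^(2).
At w = 4: L = 16. At w = 8: L = 4.
ΔL = 4 − 16 = -12.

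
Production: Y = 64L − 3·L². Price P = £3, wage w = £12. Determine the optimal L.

L* = 10

The marginal product of L is MP_L = 64 − 6L.
A price-taking firm hires until the value of the marginal product equals the wage: P·MP_L = w, so 3·(64 − 6L) = 12.
Then 64 − 6L = 4, giving L = 10.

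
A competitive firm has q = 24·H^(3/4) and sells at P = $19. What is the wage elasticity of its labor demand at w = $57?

ε = -4

MP_H = (3/4)·24·H^(-1/4), so P·MP_H = w gives 342·H^(-1/4) = w.
Solving, H(w) = (342/w)^(4). This is a constant-elasticity form: H ∝ w^(−4), so ε = −4.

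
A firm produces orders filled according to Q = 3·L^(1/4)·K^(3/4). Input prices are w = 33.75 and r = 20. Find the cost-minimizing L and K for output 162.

L* = 16, K* = 81

Cost minimization requires the marginal rate of technical substitution to equal the input-price ratio: MP_L/MP_K = w/r.
Here MP_L/MP_K = (1/4)·(K/L)/(3/4) = (1/3)·(K/L). Setting this equal to 33.75/20 = 1.6875 gives K = 5.0625L.
Substituting into Q = 162: 3·L^(1/4)·(5.0625L)^(3/4) = 162.
Solving, L = 16 and K = 81.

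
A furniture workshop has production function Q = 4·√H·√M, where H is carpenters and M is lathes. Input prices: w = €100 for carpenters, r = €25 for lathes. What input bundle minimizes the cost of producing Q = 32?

Cost minimization requires the marginal rate of technical substitution to equal the input-price ratio: MP_H/MP_M = w/r.
Here MP_H/MP_M = (1/2)·(M/H)/(1/2) = (M/H). Setting this equal to 100/25 = 4 gives M = 4H.
Substituting into Q = 32: 4·H^(1/2)·(4H)^(1/2) = 32.
Solving, H = 4 and M = 16.

H* = 4, M* = 16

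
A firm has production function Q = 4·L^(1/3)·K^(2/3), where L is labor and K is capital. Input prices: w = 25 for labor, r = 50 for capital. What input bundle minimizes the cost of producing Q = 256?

Cost minimization requires the marginal rate of technical substitution to equal the input-price ratio: MP_L/MP_K = w/r.
Here MP_L/MP_K = (1/3)·(K/L)/(2/3) = 0.5·(K/L). Setting this equal to 25/50 = 0.5 gives K = L.
Substituting into Q = 256: 4·L^(1/3)·(L)^(2/3) = 256.
Solving, L = 64 and K = 64.

L* = 64, K* = 64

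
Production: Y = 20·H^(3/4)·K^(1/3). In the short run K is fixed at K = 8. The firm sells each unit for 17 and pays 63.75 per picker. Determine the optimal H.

H* = 4096

With K = 8, MP_H = (3/4)·20·H^(-1/4)·8^(1/3) = 30·H^(-1/4).
Profit maximization for a price taker requires P·MP_H = w: 17·30·H^(-1/4) = 63.75.
So H^(-1/4) = 0.125, which gives H = 4096.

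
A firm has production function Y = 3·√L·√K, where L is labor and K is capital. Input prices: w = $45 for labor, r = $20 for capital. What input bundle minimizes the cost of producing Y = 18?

L* = 4, K* = 9

Cost minimization requires the marginal rate of technical substitution to equal the input-price ratio: MP_L/MP_K = w/r.
Here MP_L/MP_K = (1/2)·(K/L)/(1/2) = (K/L). Setting this equal to 45/20 = 2.25 gives K = 2.25L.
Substituting into Y = 18: 3·L^(1/2)·(2.25L)^(1/2) = 18.
Solving, L = 4 and K = 9.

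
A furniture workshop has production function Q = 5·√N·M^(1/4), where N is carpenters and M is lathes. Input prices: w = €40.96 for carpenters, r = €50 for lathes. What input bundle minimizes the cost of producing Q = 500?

N* = 625, M* = 256

Cost minimization requires the marginal rate of technical substitution to equal the input-price ratio: MP_N/MP_M = w/r.
Here MP_N/MP_M = (1/2)·(M/N)/(1/4) = 2·(M/N). Setting this equal to 40.96/50 = 0.8192 gives M = 0.4096N.
Substituting into Q = 500: 5·N^(1/2)·(0.4096N)^(1/4) = 500.
Solving, N = 625 and M = 256.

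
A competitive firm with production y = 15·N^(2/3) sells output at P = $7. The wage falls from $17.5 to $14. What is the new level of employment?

From P·MP_N = w with MP_N = 10·N^(-1/3), the labor demand is N(w) = (70/w)^(3).
At w = 17.5: N = 64. At w = 14: N = 125.

N* = 125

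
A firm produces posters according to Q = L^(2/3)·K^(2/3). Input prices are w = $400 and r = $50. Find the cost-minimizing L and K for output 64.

Cost minimization requires the marginal rate of technical substitution to equal the input-price ratio: MP_L/MP_K = w/r.
Here MP_L/MP_K = (2/3)·(K/L)/(2/3) = (K/L). Setting this equal to 400/50 = 8 gives K = 8L.
Substituting into Q = 64: L^(2/3)·(8L)^(2/3) = 64.
Solving, L = 8 and K = 64.

L* = 8, K* = 64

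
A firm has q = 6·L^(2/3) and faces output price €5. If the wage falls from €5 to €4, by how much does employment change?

ΔL = 61

From P·MP_L = w with MP_L = 4·L^(-1/3), the labor demand is L(w) = (20/w)^(3).
At w = 5: L = 64. At w = 4: L = 125.
ΔL = 125 − 64 = 61.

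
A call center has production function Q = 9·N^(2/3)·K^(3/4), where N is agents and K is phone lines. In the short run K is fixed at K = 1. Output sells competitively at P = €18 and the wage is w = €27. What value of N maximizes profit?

N* = 64

With K = 1, MP_N = (2/3)·9·N^(-1/3)·1^(3/4) = 6·N^(-1/3).
Profit maximization for a price taker requires P·MP_N = w: 18·6·N^(-1/3) = 27.
So N^(-1/3) = 0.25, which gives N = 64.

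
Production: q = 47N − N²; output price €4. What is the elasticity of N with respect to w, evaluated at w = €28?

ε = -0.175

From P·MP_N = w with MP_N = 47 − 2N, labor demand is N(w) = (47 − w/4)/2.
dN/dw = −1/(8) = -0.125.
At w = 28, N = 20, so ε = (dN/dw)·(w/N) = (-0.125)·(28/20) = -0.175.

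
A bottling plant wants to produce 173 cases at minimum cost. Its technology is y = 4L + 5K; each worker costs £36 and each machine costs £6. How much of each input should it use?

The inputs are perfect substitutes, so the firm uses whichever has the lower cost per unit of output.
Cost per unit of output via L is w/4 = 9; via K it is r/5 = 1.2. K is cheaper.
Producing y = 173 with K alone: L = 0, K = 34.6.

L* = 0, K* = 34.6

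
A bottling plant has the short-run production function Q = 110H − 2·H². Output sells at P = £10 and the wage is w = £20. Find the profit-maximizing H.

H* = 27

The marginal product of H is MP_H = 110 − 4H.
A price-taking firm hires until the value of the marginal product equals the wage: P·MP_H = w, so 10·(110 − 4H) = 20.
Then 110 − 4H = 2, giving H = 27.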